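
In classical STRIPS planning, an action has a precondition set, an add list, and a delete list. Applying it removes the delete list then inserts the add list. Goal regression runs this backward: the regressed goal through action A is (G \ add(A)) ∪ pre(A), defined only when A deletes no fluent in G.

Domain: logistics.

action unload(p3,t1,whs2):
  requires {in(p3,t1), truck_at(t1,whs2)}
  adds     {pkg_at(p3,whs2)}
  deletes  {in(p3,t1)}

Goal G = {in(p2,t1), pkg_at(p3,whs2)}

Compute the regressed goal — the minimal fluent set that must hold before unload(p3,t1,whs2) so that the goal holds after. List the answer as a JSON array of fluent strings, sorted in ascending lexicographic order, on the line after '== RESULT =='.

Compute (G \ add) ∪ pre:
  G ∩ del = {}  (empty — regression defined)
  G \ add = {in(p2,t1), pkg_at(p3,whs2)} \ {pkg_at(p3,whs2)} = {in(p2,t1)}
  ∪ pre   = {in(p2,t1)} ∪ {in(p3,t1), truck_at(t1,whs2)}
          = {in(p2,t1), in(p3,t1), truck_at(t1,whs2)}

== RESULT ==
["in(p2,t1)", "in(p3,t1)", "truck_at(t1,whs2)"]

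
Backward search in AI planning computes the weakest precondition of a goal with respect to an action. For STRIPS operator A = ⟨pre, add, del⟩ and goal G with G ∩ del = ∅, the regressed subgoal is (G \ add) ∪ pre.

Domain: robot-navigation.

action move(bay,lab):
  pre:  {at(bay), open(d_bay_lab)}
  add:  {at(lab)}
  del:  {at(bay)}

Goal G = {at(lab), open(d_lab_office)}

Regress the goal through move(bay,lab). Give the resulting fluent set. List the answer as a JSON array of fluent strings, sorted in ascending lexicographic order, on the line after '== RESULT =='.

Regress:
  G ∩ del = {}  (empty — regression defined)
  G \ add = {at(lab), open(d_lab_office)} \ {at(lab)} = {open(d_lab_office)}
  ∪ pre   = {open(d_lab_office)} ∪ {at(bay), open(d_bay_lab)}
          = {at(bay), open(d_bay_lab), open(d_lab_office)}

== RESULT ==
["at(bay)", "open(d_bay_lab)", "open(d_lab_office)"]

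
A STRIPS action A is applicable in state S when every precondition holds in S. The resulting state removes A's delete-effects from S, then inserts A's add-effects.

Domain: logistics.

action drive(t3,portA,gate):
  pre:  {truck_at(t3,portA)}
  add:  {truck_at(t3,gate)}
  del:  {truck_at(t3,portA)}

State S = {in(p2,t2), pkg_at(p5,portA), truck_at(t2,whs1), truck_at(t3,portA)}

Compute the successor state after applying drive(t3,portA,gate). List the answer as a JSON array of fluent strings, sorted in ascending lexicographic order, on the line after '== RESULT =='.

Compute (S \ del) ∪ add:
  pre ⊆ S: {truck_at(t3,portA)} ⊆ S  — applicable
  S \ del = {in(p2,t2), pkg_at(p5,portA), truck_at(t2,whs1)}
  ∪ add   = {in(p2,t2), pkg_at(p5,portA), truck_at(t2,whs1), truck_at(t3,gate)}

== RESULT ==
["in(p2,t2)", "pkg_at(p5,portA)", "truck_at(t2,whs1)", "truck_at(t3,gate)"]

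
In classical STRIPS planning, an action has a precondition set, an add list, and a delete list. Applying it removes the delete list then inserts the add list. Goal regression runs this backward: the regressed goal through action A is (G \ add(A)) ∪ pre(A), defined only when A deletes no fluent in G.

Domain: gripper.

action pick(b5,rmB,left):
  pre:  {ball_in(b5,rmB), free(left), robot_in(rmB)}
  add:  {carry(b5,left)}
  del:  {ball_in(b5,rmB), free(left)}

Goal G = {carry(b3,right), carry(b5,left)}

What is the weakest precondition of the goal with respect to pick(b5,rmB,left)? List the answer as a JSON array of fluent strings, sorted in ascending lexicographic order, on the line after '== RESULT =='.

Compute (G \ add) ∪ pre:
  G ∩ del = {}  (empty — regression defined)
  G \ add = {carry(b3,right), carry(b5,left)} \ {carry(b5,left)} = {carry(b3,right)}
  ∪ pre   = {carry(b3,right)} ∪ {ball_in(b5,rmB), free(left), robot_in(rmB)}
          = {ball_in(b5,rmB), carry(b3,right), free(left), robot_in(rmB)}

== RESULT ==
["ball_in(b5,rmB)", "carry(b3,right)", "free(left)", "robot_in(rmB)"]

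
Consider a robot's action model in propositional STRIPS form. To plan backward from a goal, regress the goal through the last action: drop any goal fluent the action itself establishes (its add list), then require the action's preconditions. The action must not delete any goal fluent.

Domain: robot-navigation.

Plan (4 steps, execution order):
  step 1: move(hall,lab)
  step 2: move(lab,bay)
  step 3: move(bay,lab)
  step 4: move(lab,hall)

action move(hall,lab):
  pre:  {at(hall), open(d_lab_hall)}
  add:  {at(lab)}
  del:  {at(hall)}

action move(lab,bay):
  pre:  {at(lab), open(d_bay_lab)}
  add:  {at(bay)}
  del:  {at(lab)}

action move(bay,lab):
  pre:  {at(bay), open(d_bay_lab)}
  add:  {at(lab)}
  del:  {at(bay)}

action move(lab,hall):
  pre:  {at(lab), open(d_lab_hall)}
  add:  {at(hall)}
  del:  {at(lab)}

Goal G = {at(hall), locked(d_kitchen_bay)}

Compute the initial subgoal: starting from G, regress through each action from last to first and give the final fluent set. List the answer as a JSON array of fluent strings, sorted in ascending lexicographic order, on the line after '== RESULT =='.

Work backward from the goal:
  through step 4 (move(lab,hall)): drop {at(hall)}, keep {locked(d_kitchen_bay)}, require {at(lab), open(d_lab_hall)}
    → {at(lab), locked(d_kitchen_bay), open(d_lab_hall)}
  through step 3 (move(bay,lab)): drop {at(lab)}, keep {locked(d_kitchen_bay), open(d_lab_hall)}, require {at(bay), open(d_bay_lab)}
    → {at(bay), locked(d_kitchen_bay), open(d_bay_lab), open(d_lab_hall)}
  through step 2 (move(lab,bay)): drop {at(bay)}, keep {locked(d_kitchen_bay), open(d_bay_lab), open(d_lab_hall)}, require {at(lab), open(d_bay_lab)}
    → {at(lab), locked(d_kitchen_bay), open(d_bay_lab), open(d_lab_hall)}
  through step 1 (move(hall,lab)): drop {at(lab)}, keep {locked(d_kitchen_bay), open(d_bay_lab), open(d_lab_hall)}, require {at(hall), open(d_lab_hall)}
    → {at(hall), locked(d_kitchen_bay), open(d_bay_lab), open(d_lab_hall)}

== RESULT ==
["at(hall)", "locked(d_kitchen_bay)", "open(d_bay_lab)", "open(d_lab_hall)"]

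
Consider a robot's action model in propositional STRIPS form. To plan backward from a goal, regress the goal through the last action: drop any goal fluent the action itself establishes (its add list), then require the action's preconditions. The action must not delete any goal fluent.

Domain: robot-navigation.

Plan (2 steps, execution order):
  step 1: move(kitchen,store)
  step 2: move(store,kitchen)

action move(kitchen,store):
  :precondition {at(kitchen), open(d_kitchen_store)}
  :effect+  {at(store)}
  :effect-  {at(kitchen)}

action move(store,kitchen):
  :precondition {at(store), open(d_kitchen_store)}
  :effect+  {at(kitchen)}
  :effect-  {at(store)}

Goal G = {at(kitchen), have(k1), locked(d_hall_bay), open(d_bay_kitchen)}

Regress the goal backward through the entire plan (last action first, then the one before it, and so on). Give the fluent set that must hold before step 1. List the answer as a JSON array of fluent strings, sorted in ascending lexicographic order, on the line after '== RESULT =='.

Regress step by step:
  through step 2 (move(store,kitchen)): drop {at(kitchen)}, keep {have(k1), locked(d_hall_bay), open(d_bay_kitchen)}, require {at(store), open(d_kitchen_store)}
    → {at(store), have(k1), locked(d_hall_bay), open(d_bay_kitchen), open(d_kitchen_store)}
  through step 1 (move(kitchen,store)): drop {at(store)}, keep {have(k1), locked(d_hall_bay), open(d_bay_kitchen), open(d_kitchen_store)}, require {at(kitchen), open(d_kitchen_store)}
    → {at(kitchen), have(k1), locked(d_hall_bay), open(d_bay_kitchen), open(d_kitchen_store)}

== RESULT ==
["at(kitchen)", "have(k1)", "locked(d_hall_bay)", "open(d_bay_kitchen)", "open(d_kitchen_store)"]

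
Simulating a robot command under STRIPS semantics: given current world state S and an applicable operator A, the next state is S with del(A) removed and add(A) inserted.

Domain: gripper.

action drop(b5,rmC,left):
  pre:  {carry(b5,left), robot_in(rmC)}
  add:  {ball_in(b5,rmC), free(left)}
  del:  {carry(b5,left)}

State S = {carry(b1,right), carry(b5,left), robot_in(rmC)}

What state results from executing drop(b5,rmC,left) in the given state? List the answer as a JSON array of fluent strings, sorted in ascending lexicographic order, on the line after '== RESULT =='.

Compute (S \ del) ∪ add:
  pre ⊆ S: {carry(b5,left), robot_in(rmC)} ⊆ S  — applicable
  S \ del = {carry(b1,right), robot_in(rmC)}
  ∪ add   = {ball_in(b5,rmC), carry(b1,right), free(left), robot_in(rmC)}

== RESULT ==
["ball_in(b5,rmC)", "carry(b1,right)", "free(left)", "robot_in(rmC)"]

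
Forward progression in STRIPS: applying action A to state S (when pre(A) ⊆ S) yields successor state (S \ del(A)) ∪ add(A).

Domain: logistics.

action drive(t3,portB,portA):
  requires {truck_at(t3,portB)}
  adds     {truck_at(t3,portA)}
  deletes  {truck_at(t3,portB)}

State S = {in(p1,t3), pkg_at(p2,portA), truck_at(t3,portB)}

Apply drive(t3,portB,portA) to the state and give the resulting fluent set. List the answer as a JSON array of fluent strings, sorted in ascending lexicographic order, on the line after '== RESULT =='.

Compute (S \ del) ∪ add:
  pre ⊆ S: {truck_at(t3,portB)} ⊆ S  — applicable
  S \ del = {in(p1,t3), pkg_at(p2,portA)}
  ∪ add   = {in(p1,t3), pkg_at(p2,portA), truck_at(t3,portA)}

== RESULT ==
["in(p1,t3)", "pkg_at(p2,portA)", "truck_at(t3,portA)"]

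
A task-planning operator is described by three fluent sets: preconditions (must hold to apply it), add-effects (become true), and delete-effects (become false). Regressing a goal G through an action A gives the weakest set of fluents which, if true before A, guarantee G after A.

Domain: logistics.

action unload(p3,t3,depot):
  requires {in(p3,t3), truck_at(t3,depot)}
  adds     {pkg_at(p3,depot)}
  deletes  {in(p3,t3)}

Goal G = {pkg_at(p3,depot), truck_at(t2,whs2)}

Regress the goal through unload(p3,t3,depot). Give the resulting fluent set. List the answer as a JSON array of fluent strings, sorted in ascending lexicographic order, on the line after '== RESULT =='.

Compute (G \ add) ∪ pre:
  G ∩ del = {}  (empty — regression defined)
  G \ add = {pkg_at(p3,depot), truck_at(t2,whs2)} \ {pkg_at(p3,depot)} = {truck_at(t2,whs2)}
  ∪ pre   = {truck_at(t2,whs2)} ∪ {in(p3,t3), truck_at(t3,depot)}
          = {in(p3,t3), truck_at(t2,whs2), truck_at(t3,depot)}

== RESULT ==
["in(p3,t3)", "truck_at(t2,whs2)", "truck_at(t3,depot)"]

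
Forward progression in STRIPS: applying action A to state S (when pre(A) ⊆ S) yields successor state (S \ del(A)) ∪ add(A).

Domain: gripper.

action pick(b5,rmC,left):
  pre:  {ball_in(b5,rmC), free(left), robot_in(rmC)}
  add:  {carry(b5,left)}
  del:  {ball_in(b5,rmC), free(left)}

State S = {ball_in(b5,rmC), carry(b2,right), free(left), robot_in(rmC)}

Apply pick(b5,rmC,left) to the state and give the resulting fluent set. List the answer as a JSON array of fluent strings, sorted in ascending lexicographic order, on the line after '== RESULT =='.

Compute (S \ del) ∪ add:
  pre ⊆ S: {ball_in(b5,rmC), free(left), robot_in(rmC)} ⊆ S  — applicable
  S \ del = {carry(b2,right), robot_in(rmC)}
  ∪ add   = {carry(b2,right), carry(b5,left), robot_in(rmC)}

== RESULT ==
["carry(b2,right)", "carry(b5,left)", "robot_in(rmC)"]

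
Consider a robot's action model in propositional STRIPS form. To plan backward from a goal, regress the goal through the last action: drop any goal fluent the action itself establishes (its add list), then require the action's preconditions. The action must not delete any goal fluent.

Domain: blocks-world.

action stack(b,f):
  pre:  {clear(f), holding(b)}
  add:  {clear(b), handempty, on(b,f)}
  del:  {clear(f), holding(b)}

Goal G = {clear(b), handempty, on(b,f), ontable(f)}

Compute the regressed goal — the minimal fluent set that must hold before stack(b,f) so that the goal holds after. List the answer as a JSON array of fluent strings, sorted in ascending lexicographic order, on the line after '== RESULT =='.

Regress:
  G ∩ del = {}  (empty — regression defined)
  G \ add = {clear(b), handempty, on(b,f), ontable(f)} \ {clear(b), handempty, on(b,f)} = {ontable(f)}
  ∪ pre   = {ontable(f)} ∪ {clear(f), holding(b)}
          = {clear(f), holding(b), ontable(f)}

== RESULT ==
["clear(f)", "holding(b)", "ontable(f)"]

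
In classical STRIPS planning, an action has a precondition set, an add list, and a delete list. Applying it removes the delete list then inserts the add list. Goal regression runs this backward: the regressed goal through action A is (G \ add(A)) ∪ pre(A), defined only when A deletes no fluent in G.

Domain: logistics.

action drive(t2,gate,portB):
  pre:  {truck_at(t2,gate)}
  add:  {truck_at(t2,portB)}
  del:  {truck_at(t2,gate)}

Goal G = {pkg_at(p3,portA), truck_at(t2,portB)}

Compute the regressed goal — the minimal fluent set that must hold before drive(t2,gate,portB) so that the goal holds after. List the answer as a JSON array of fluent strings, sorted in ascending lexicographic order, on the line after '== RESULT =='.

Compute (G \ add) ∪ pre:
  G ∩ del = {}  (empty — regression defined)
  G \ add = {pkg_at(p3,portA), truck_at(t2,portB)} \ {truck_at(t2,portB)} = {pkg_at(p3,portA)}
  ∪ pre   = {pkg_at(p3,portA)} ∪ {truck_at(t2,gate)}
          = {pkg_at(p3,portA), truck_at(t2,gate)}

== RESULT ==
["pkg_at(p3,portA)", "truck_at(t2,gate)"]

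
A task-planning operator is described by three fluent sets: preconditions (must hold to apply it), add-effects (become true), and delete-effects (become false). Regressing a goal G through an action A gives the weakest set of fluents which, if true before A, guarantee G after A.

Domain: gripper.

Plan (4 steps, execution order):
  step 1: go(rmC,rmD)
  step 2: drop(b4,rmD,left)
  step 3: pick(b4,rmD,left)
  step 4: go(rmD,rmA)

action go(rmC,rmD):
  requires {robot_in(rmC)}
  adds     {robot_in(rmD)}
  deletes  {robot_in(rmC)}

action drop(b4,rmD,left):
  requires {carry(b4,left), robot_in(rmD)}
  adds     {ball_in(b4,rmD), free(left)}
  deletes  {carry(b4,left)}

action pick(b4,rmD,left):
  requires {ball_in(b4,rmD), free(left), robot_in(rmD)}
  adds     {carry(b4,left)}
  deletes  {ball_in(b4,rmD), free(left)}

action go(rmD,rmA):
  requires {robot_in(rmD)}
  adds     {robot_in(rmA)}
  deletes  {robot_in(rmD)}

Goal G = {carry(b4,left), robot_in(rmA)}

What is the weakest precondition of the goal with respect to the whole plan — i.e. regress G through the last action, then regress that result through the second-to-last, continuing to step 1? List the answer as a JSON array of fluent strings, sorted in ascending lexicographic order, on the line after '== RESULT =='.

Regress step by step:
  through step 4 (go(rmD,rmA)): drop {robot_in(rmA)}, keep {carry(b4,left)}, require {robot_in(rmD)}
    → {carry(b4,left), robot_in(rmD)}
  through step 3 (pick(b4,rmD,left)): drop {carry(b4,left)}, keep {robot_in(rmD)}, require {ball_in(b4,rmD), free(left), robot_in(rmD)}
    → {ball_in(b4,rmD), free(left), robot_in(rmD)}
  through step 2 (drop(b4,rmD,left)): drop {ball_in(b4,rmD), free(left)}, keep {robot_in(rmD)}, require {carry(b4,left), robot_in(rmD)}
    → {carry(b4,left), robot_in(rmD)}
  through step 1 (go(rmC,rmD)): drop {robot_in(rmD)}, keep {carry(b4,left)}, require {robot_in(rmC)}
    → {carry(b4,left), robot_in(rmC)}

== RESULT ==
["carry(b4,left)", "robot_in(rmC)"]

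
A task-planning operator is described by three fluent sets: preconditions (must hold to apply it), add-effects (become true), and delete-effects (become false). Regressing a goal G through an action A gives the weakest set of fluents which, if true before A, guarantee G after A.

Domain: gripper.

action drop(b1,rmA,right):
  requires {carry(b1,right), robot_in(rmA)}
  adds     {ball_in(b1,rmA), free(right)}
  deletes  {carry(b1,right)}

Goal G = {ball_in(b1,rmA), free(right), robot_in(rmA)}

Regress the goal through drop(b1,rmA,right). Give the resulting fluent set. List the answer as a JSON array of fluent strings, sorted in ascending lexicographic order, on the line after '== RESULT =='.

Regress:
  G ∩ del = {}  (empty — regression defined)
  G \ add = {ball_in(b1,rmA), free(right), robot_in(rmA)} \ {ball_in(b1,rmA), free(right)} = {robot_in(rmA)}
  ∪ pre   = {robot_in(rmA)} ∪ {carry(b1,right), robot_in(rmA)}
          = {carry(b1,right), robot_in(rmA)}

== RESULT ==
["carry(b1,right)", "robot_in(rmA)"]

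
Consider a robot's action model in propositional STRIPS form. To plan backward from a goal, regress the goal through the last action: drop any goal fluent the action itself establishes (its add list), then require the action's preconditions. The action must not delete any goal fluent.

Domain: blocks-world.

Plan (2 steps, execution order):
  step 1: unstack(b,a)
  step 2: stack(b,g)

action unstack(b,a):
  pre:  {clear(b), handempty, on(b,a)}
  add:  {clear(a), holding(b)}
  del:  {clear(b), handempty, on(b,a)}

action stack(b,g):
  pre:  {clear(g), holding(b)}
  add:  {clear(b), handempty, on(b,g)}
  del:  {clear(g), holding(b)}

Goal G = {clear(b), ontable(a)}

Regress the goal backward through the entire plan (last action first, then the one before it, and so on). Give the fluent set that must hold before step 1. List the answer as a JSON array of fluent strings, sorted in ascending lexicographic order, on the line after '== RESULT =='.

Work backward from the goal:
  through step 2 (stack(b,g)): drop {clear(b)}, keep {ontable(a)}, require {clear(g), holding(b)}
    → {clear(g), holding(b), ontable(a)}
  through step 1 (unstack(b,a)): drop {holding(b)}, keep {clear(g), ontable(a)}, require {clear(b), handempty, on(b,a)}
    → {clear(b), clear(g), handempty, on(b,a), ontable(a)}

== RESULT ==
["clear(b)", "clear(g)", "handempty", "on(b,a)", "ontable(a)"]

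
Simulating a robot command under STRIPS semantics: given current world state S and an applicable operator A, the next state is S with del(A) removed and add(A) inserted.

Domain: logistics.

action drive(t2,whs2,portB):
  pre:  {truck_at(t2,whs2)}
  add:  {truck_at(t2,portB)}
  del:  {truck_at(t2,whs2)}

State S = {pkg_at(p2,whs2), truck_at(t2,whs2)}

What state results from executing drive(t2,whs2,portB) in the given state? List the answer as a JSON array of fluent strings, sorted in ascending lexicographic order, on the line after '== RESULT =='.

Progress:
  pre ⊆ S: {truck_at(t2,whs2)} ⊆ S  — applicable
  S \ del = {pkg_at(p2,whs2)}
  ∪ add   = {pkg_at(p2,whs2), truck_at(t2,portB)}

== RESULT ==
["pkg_at(p2,whs2)", "truck_at(t2,portB)"]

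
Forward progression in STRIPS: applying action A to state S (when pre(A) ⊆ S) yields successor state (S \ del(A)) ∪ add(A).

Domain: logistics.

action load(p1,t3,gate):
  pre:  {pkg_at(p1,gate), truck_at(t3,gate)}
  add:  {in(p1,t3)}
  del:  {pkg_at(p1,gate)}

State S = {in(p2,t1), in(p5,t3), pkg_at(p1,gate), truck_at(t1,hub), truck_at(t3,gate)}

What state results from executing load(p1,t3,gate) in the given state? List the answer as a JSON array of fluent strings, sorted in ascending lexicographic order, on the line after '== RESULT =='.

Progress:
  pre ⊆ S: {pkg_at(p1,gate), truck_at(t3,gate)} ⊆ S  — applicable
  S \ del = {in(p2,t1), in(p5,t3), truck_at(t1,hub), truck_at(t3,gate)}
  ∪ add   = {in(p1,t3), in(p2,t1), in(p5,t3), truck_at(t1,hub), truck_at(t3,gate)}

== RESULT ==
["in(p1,t3)", "in(p2,t1)", "in(p5,t3)", "truck_at(t1,hub)", "truck_at(t3,gate)"]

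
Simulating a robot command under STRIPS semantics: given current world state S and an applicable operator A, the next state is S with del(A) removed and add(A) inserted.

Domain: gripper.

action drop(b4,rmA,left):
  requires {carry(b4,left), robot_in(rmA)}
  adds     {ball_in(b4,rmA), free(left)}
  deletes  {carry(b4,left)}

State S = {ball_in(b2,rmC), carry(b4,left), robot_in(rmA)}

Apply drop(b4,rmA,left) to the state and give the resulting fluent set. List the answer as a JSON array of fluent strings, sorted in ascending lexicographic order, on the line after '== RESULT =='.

Compute (S \ del) ∪ add:
  pre ⊆ S: {carry(b4,left), robot_in(rmA)} ⊆ S  — applicable
  S \ del = {ball_in(b2,rmC), robot_in(rmA)}
  ∪ add   = {ball_in(b2,rmC), ball_in(b4,rmA), free(left), robot_in(rmA)}

== RESULT ==
["ball_in(b2,rmC)", "ball_in(b4,rmA)", "free(left)", "robot_in(rmA)"]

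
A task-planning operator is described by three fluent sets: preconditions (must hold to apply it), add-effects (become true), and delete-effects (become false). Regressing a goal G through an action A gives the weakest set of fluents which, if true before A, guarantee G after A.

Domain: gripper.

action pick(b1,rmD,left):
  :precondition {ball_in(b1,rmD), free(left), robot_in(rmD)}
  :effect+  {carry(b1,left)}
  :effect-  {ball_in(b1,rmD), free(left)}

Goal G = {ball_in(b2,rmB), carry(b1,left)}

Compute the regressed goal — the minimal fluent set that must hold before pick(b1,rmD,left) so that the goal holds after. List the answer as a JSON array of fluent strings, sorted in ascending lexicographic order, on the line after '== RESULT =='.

Compute (G \ add) ∪ pre:
  G ∩ del = {}  (empty — regression defined)
  G \ add = {ball_in(b2,rmB), carry(b1,left)} \ {carry(b1,left)} = {ball_in(b2,rmB)}
  ∪ pre   = {ball_in(b2,rmB)} ∪ {ball_in(b1,rmD), free(left), robot_in(rmD)}
          = {ball_in(b1,rmD), ball_in(b2,rmB), free(left), robot_in(rmD)}

== RESULT ==
["ball_in(b1,rmD)", "ball_in(b2,rmB)", "free(left)", "robot_in(rmD)"]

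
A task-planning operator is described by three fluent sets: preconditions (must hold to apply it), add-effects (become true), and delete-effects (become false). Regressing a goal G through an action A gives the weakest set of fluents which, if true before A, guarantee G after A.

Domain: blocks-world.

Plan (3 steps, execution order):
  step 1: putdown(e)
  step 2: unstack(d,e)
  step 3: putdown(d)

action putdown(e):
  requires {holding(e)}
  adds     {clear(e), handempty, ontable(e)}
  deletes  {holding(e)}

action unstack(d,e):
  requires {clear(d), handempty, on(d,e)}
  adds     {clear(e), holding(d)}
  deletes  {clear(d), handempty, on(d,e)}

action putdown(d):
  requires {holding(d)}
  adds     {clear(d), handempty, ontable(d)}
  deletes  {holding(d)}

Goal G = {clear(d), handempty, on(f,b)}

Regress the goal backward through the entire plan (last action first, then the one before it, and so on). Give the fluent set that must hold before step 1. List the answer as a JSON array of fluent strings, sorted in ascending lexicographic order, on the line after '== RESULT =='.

Regress step by step:
  through step 3 (putdown(d)): drop {clear(d), handempty}, keep {on(f,b)}, require {holding(d)}
    → {holding(d), on(f,b)}
  through step 2 (unstack(d,e)): drop {holding(d)}, keep {on(f,b)}, require {clear(d), handempty, on(d,e)}
    → {clear(d), handempty, on(d,e), on(f,b)}
  through step 1 (putdown(e)): drop {handempty}, keep {clear(d), on(d,e), on(f,b)}, require {holding(e)}
    → {clear(d), holding(e), on(d,e), on(f,b)}

== RESULT ==
["clear(d)", "holding(e)", "on(d,e)", "on(f,b)"]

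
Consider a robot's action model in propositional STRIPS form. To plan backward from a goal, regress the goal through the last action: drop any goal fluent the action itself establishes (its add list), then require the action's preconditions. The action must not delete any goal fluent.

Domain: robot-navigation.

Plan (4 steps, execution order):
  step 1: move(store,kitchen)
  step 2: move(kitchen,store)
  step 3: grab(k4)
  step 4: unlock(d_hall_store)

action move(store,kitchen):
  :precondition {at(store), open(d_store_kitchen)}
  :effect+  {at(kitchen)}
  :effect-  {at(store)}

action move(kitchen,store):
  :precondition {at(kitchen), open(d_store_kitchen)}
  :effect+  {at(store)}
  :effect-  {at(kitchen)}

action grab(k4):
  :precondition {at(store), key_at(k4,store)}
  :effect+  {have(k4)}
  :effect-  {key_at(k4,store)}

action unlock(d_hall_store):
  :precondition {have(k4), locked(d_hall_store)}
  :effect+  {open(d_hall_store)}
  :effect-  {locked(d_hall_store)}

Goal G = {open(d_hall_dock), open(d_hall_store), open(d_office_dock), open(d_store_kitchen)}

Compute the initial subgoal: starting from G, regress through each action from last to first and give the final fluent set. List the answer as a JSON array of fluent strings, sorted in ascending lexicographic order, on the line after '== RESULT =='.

Regress step by step:
  through step 4 (unlock(d_hall_store)): drop {open(d_hall_store)}, keep {open(d_hall_dock), open(d_office_dock), open(d_store_kitchen)}, require {have(k4), locked(d_hall_store)}
    → {have(k4), locked(d_hall_store), open(d_hall_dock), open(d_office_dock), open(d_store_kitchen)}
  through step 3 (grab(k4)): drop {have(k4)}, keep {locked(d_hall_store), open(d_hall_dock), open(d_office_dock), open(d_store_kitchen)}, require {at(store), key_at(k4,store)}
    → {at(store), key_at(k4,store), locked(d_hall_store), open(d_hall_dock), open(d_office_dock), open(d_store_kitchen)}
  through step 2 (move(kitchen,store)): drop {at(store)}, keep {key_at(k4,store), locked(d_hall_store), open(d_hall_dock), open(d_office_dock), open(d_store_kitchen)}, require {at(kitchen), open(d_store_kitchen)}
    → {at(kitchen), key_at(k4,store), locked(d_hall_store), open(d_hall_dock), open(d_office_dock), open(d_store_kitchen)}
  through step 1 (move(store,kitchen)): drop {at(kitchen)}, keep {key_at(k4,store), locked(d_hall_store), open(d_hall_dock), open(d_office_dock), open(d_store_kitchen)}, require {at(store), open(d_store_kitchen)}
    → {at(store), key_at(k4,store), locked(d_hall_store), open(d_hall_dock), open(d_office_dock), open(d_store_kitchen)}

== RESULT ==
["at(store)", "key_at(k4,store)", "locked(d_hall_store)", "open(d_hall_dock)", "open(d_office_dock)", "open(d_store_kitchen)"]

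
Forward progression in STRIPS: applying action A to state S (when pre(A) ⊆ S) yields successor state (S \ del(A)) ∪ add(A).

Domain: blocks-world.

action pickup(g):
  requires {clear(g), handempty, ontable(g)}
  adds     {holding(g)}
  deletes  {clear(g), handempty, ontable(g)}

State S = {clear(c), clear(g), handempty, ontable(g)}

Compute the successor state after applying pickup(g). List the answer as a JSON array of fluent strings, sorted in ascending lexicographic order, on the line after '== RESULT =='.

Progress:
  pre ⊆ S: {clear(g), handempty, ontable(g)} ⊆ S  — applicable
  S \ del = {clear(c)}
  ∪ add   = {clear(c), holding(g)}

== RESULT ==
["clear(c)", "holding(g)"]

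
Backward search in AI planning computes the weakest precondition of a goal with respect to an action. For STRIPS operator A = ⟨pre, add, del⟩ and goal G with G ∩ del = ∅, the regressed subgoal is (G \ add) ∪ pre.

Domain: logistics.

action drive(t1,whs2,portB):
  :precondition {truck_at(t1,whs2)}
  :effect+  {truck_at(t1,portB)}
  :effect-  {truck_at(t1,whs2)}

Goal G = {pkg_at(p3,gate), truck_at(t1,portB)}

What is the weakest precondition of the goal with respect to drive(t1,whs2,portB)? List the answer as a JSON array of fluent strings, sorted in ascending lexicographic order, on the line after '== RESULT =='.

Compute (G \ add) ∪ pre:
  G ∩ del = {}  (empty — regression defined)
  G \ add = {pkg_at(p3,gate), truck_at(t1,portB)} \ {truck_at(t1,portB)} = {pkg_at(p3,gate)}
  ∪ pre   = {pkg_at(p3,gate)} ∪ {truck_at(t1,whs2)}
          = {pkg_at(p3,gate), truck_at(t1,whs2)}

== RESULT ==
["pkg_at(p3,gate)", "truck_at(t1,whs2)"]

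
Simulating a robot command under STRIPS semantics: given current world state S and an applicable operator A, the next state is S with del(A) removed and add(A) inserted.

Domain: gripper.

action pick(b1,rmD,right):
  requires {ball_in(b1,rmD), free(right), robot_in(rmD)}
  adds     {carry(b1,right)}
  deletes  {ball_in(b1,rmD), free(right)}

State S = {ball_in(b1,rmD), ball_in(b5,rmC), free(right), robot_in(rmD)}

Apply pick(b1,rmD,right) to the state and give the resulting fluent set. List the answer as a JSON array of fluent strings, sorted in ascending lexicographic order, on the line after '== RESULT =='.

Progress:
  pre ⊆ S: {ball_in(b1,rmD), free(right), robot_in(rmD)} ⊆ S  — applicable
  S \ del = {ball_in(b5,rmC), robot_in(rmD)}
  ∪ add   = {ball_in(b5,rmC), carry(b1,right), robot_in(rmD)}

== RESULT ==
["ball_in(b5,rmC)", "carry(b1,right)", "robot_in(rmD)"]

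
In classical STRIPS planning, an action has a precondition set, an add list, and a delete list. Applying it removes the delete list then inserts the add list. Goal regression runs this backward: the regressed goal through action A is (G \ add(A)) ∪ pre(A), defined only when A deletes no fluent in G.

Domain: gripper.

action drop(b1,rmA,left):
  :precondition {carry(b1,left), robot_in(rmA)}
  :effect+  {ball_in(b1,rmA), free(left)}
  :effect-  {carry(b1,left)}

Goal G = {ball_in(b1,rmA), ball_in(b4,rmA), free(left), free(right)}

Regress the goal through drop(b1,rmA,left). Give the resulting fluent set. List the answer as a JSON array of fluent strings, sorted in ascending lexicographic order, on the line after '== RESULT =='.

Compute (G \ add) ∪ pre:
  G ∩ del = {}  (empty — regression defined)
  G \ add = {ball_in(b1,rmA), ball_in(b4,rmA), free(left), free(right)} \ {ball_in(b1,rmA), free(left)} = {ball_in(b4,rmA), free(right)}
  ∪ pre   = {ball_in(b4,rmA), free(right)} ∪ {carry(b1,left), robot_in(rmA)}
          = {ball_in(b4,rmA), carry(b1,left), free(right), robot_in(rmA)}

== RESULT ==
["ball_in(b4,rmA)", "carry(b1,left)", "free(right)", "robot_in(rmA)"]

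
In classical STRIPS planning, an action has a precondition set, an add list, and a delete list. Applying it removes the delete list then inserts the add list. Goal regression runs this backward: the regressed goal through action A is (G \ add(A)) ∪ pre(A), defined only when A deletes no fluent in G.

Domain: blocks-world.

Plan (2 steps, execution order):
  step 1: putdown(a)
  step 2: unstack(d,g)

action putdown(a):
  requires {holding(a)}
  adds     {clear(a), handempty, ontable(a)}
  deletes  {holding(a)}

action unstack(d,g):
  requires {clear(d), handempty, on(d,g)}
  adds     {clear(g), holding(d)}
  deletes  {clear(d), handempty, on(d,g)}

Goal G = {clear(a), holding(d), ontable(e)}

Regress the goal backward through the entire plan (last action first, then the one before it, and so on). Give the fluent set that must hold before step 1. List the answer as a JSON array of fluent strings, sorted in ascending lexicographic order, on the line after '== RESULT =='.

Work backward from the goal:
  through step 2 (unstack(d,g)): drop {holding(d)}, keep {clear(a), ontable(e)}, require {clear(d), handempty, on(d,g)}
    → {clear(a), clear(d), handempty, on(d,g), ontable(e)}
  through step 1 (putdown(a)): drop {clear(a), handempty}, keep {clear(d), on(d,g), ontable(e)}, require {holding(a)}
    → {clear(d), holding(a), on(d,g), ontable(e)}

== RESULT ==
["clear(d)", "holding(a)", "on(d,g)", "ontable(e)"]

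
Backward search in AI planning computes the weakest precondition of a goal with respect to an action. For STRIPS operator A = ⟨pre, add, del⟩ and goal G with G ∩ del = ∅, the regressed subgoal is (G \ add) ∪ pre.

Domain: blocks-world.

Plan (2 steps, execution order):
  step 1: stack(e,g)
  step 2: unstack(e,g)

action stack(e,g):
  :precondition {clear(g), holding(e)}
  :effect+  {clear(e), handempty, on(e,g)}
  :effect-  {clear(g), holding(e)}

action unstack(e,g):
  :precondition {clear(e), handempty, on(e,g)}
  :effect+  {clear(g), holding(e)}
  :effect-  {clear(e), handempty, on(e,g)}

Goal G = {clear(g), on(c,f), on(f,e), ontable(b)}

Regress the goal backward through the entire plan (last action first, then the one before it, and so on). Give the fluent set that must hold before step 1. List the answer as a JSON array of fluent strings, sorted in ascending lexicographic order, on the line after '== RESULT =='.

Work backward from the goal:
  through step 2 (unstack(e,g)): drop {clear(g)}, keep {on(c,f), on(f,e), ontable(b)}, require {clear(e), handempty, on(e,g)}
    → {clear(e), handempty, on(c,f), on(e,g), on(f,e), ontable(b)}
  through step 1 (stack(e,g)): drop {clear(e), handempty, on(e,g)}, keep {on(c,f), on(f,e), ontable(b)}, require {clear(g), holding(e)}
    → {clear(g), holding(e), on(c,f), on(f,e), ontable(b)}

== RESULT ==
["clear(g)", "holding(e)", "on(c,f)", "on(f,e)", "ontable(b)"]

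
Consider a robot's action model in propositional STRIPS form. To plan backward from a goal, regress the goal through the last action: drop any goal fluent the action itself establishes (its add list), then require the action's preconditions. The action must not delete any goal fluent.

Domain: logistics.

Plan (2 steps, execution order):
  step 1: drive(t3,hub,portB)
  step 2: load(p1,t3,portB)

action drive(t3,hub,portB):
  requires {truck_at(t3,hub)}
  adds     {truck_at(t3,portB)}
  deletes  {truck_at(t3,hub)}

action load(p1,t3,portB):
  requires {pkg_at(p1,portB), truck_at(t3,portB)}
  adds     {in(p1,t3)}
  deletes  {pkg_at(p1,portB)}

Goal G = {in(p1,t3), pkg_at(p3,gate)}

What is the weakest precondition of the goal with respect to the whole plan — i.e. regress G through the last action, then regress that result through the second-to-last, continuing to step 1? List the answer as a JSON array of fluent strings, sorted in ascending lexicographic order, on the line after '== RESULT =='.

Regress step by step:
  through step 2 (load(p1,t3,portB)): drop {in(p1,t3)}, keep {pkg_at(p3,gate)}, require {pkg_at(p1,portB), truck_at(t3,portB)}
    → {pkg_at(p1,portB), pkg_at(p3,gate), truck_at(t3,portB)}
  through step 1 (drive(t3,hub,portB)): drop {truck_at(t3,portB)}, keep {pkg_at(p1,portB), pkg_at(p3,gate)}, require {truck_at(t3,hub)}
    → {pkg_at(p1,portB), pkg_at(p3,gate), truck_at(t3,hub)}

== RESULT ==
["pkg_at(p1,portB)", "pkg_at(p3,gate)", "truck_at(t3,hub)"]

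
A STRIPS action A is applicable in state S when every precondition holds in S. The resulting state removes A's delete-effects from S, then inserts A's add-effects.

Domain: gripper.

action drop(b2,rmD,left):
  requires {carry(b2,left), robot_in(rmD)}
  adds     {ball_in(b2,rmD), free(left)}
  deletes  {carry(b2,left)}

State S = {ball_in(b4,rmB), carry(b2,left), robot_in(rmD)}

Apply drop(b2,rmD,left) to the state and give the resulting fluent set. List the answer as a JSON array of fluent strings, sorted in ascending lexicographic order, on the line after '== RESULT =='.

Progress:
  pre ⊆ S: {carry(b2,left), robot_in(rmD)} ⊆ S  — applicable
  S \ del = {ball_in(b4,rmB), robot_in(rmD)}
  ∪ add   = {ball_in(b2,rmD), ball_in(b4,rmB), free(left), robot_in(rmD)}

== RESULT ==
["ball_in(b2,rmD)", "ball_in(b4,rmB)", "free(left)", "robot_in(rmD)"]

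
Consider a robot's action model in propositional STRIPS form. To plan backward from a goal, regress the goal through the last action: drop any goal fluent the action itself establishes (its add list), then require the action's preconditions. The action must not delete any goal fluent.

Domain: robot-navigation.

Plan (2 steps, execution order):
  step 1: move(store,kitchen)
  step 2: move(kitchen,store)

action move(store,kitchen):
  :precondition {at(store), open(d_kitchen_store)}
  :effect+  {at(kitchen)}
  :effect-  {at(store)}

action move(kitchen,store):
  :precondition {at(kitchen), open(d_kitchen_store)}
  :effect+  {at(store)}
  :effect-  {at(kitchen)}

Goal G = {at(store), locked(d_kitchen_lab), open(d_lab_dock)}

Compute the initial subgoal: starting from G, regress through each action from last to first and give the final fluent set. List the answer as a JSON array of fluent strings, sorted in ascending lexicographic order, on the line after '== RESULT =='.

Work backward from the goal:
  through step 2 (move(kitchen,store)): drop {at(store)}, keep {locked(d_kitchen_lab), open(d_lab_dock)}, require {at(kitchen), open(d_kitchen_store)}
    → {at(kitchen), locked(d_kitchen_lab), open(d_kitchen_store), open(d_lab_dock)}
  through step 1 (move(store,kitchen)): drop {at(kitchen)}, keep {locked(d_kitchen_lab), open(d_kitchen_store), open(d_lab_dock)}, require {at(store), open(d_kitchen_store)}
    → {at(store), locked(d_kitchen_lab), open(d_kitchen_store), open(d_lab_dock)}

== RESULT ==
["at(store)", "locked(d_kitchen_lab)", "open(d_kitchen_store)", "open(d_lab_dock)"]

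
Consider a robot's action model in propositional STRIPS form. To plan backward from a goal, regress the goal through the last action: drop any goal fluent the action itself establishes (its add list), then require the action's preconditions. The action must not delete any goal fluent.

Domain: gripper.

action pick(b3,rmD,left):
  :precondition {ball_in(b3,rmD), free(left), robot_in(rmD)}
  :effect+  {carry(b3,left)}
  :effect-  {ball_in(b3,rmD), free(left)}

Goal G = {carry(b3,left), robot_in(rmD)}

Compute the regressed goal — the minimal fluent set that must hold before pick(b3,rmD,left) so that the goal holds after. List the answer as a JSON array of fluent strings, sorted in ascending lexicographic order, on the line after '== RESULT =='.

Compute (G \ add) ∪ pre:
  G ∩ del = {}  (empty — regression defined)
  G \ add = {carry(b3,left), robot_in(rmD)} \ {carry(b3,left)} = {robot_in(rmD)}
  ∪ pre   = {robot_in(rmD)} ∪ {ball_in(b3,rmD), free(left), robot_in(rmD)}
          = {ball_in(b3,rmD), free(left), robot_in(rmD)}

== RESULT ==
["ball_in(b3,rmD)", "free(left)", "robot_in(rmD)"]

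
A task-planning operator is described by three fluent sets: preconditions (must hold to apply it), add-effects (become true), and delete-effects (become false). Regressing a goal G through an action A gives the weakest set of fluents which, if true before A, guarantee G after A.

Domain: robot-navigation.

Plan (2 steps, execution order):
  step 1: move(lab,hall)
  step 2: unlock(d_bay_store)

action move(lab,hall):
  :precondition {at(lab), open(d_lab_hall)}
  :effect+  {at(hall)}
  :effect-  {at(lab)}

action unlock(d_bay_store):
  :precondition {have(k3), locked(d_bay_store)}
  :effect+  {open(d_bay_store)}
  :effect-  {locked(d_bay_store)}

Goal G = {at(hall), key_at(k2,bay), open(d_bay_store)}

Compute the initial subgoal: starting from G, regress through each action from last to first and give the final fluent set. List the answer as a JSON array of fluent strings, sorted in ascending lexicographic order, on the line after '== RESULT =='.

Work backward from the goal:
  through step 2 (unlock(d_bay_store)): drop {open(d_bay_store)}, keep {at(hall), key_at(k2,bay)}, require {have(k3), locked(d_bay_store)}
    → {at(hall), have(k3), key_at(k2,bay), locked(d_bay_store)}
  through step 1 (move(lab,hall)): drop {at(hall)}, keep {have(k3), key_at(k2,bay), locked(d_bay_store)}, require {at(lab), open(d_lab_hall)}
    → {at(lab), have(k3), key_at(k2,bay), locked(d_bay_store), open(d_lab_hall)}

== RESULT ==
["at(lab)", "have(k3)", "key_at(k2,bay)", "locked(d_bay_store)", "open(d_lab_hall)"]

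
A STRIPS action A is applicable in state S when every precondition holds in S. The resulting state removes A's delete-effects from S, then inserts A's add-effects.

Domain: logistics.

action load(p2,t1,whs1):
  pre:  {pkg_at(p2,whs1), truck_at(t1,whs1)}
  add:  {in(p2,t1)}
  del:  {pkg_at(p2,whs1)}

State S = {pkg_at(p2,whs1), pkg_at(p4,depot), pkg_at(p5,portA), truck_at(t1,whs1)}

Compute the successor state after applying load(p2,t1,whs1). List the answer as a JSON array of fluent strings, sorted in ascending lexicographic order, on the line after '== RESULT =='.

Compute (S \ del) ∪ add:
  pre ⊆ S: {pkg_at(p2,whs1), truck_at(t1,whs1)} ⊆ S  — applicable
  S \ del = {pkg_at(p4,depot), pkg_at(p5,portA), truck_at(t1,whs1)}
  ∪ add   = {in(p2,t1), pkg_at(p4,depot), pkg_at(p5,portA), truck_at(t1,whs1)}

== RESULT ==
["in(p2,t1)", "pkg_at(p4,depot)", "pkg_at(p5,portA)", "truck_at(t1,whs1)"]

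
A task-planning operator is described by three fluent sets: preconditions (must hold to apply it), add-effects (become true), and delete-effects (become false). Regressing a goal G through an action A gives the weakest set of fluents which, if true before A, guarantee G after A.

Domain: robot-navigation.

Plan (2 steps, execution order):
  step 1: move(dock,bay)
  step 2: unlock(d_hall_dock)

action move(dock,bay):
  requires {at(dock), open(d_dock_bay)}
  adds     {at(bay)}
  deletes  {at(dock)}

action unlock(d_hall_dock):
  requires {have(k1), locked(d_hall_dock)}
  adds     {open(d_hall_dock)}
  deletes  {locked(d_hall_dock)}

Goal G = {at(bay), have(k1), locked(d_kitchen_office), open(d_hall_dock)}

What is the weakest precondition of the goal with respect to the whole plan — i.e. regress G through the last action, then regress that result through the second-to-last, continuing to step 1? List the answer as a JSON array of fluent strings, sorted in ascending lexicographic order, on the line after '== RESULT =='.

Regress step by step:
  through step 2 (unlock(d_hall_dock)): drop {open(d_hall_dock)}, keep {at(bay), have(k1), locked(d_kitchen_office)}, require {have(k1), locked(d_hall_dock)}
    → {at(bay), have(k1), locked(d_hall_dock), locked(d_kitchen_office)}
  through step 1 (move(dock,bay)): drop {at(bay)}, keep {have(k1), locked(d_hall_dock), locked(d_kitchen_office)}, require {at(dock), open(d_dock_bay)}
    → {at(dock), have(k1), locked(d_hall_dock), locked(d_kitchen_office), open(d_dock_bay)}

== RESULT ==
["at(dock)", "have(k1)", "locked(d_hall_dock)", "locked(d_kitchen_office)", "open(d_dock_bay)"]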